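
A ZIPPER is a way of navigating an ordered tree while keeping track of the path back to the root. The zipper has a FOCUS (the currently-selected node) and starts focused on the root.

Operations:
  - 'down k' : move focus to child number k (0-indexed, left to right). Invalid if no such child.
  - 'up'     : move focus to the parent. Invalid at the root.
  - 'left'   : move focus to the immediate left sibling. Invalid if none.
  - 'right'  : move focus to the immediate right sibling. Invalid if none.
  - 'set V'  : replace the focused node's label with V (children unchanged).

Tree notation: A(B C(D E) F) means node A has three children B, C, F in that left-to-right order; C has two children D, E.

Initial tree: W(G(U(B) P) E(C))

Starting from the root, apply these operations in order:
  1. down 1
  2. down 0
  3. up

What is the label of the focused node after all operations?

Answer: E

Derivation:
Step 1 (down 1): focus=E path=1 depth=1 children=['C'] left=['G'] right=[] parent=W
Step 2 (down 0): focus=C path=1/0 depth=2 children=[] left=[] right=[] parent=E
Step 3 (up): focus=E path=1 depth=1 children=['C'] left=['G'] right=[] parent=W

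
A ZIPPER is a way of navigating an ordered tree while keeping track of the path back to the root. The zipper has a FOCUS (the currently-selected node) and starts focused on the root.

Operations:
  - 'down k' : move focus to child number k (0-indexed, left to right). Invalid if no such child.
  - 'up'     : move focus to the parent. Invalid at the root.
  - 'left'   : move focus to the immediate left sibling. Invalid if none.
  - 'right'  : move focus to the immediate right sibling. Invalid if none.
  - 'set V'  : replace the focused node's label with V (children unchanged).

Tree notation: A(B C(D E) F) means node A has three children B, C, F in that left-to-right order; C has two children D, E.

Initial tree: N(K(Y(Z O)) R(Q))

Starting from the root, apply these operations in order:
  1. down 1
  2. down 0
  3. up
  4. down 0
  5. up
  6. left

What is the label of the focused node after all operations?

Answer: K

Derivation:
Step 1 (down 1): focus=R path=1 depth=1 children=['Q'] left=['K'] right=[] parent=N
Step 2 (down 0): focus=Q path=1/0 depth=2 children=[] left=[] right=[] parent=R
Step 3 (up): focus=R path=1 depth=1 children=['Q'] left=['K'] right=[] parent=N
Step 4 (down 0): focus=Q path=1/0 depth=2 children=[] left=[] right=[] parent=R
Step 5 (up): focus=R path=1 depth=1 children=['Q'] left=['K'] right=[] parent=N
Step 6 (left): focus=K path=0 depth=1 children=['Y'] left=[] right=['R'] parent=N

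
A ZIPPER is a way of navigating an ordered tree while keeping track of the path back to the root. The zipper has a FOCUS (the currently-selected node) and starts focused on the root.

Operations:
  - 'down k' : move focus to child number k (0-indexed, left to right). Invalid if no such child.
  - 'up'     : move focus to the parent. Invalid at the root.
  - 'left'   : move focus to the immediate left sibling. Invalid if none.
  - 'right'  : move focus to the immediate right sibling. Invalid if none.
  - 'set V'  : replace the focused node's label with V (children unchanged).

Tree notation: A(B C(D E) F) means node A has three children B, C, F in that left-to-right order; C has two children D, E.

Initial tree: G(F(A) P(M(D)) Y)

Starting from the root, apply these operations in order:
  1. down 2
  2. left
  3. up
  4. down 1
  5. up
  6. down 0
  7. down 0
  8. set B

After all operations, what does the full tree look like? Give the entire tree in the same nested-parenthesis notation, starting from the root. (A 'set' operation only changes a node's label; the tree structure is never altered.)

Step 1 (down 2): focus=Y path=2 depth=1 children=[] left=['F', 'P'] right=[] parent=G
Step 2 (left): focus=P path=1 depth=1 children=['M'] left=['F'] right=['Y'] parent=G
Step 3 (up): focus=G path=root depth=0 children=['F', 'P', 'Y'] (at root)
Step 4 (down 1): focus=P path=1 depth=1 children=['M'] left=['F'] right=['Y'] parent=G
Step 5 (up): focus=G path=root depth=0 children=['F', 'P', 'Y'] (at root)
Step 6 (down 0): focus=F path=0 depth=1 children=['A'] left=[] right=['P', 'Y'] parent=G
Step 7 (down 0): focus=A path=0/0 depth=2 children=[] left=[] right=[] parent=F
Step 8 (set B): focus=B path=0/0 depth=2 children=[] left=[] right=[] parent=F

Answer: G(F(B) P(M(D)) Y)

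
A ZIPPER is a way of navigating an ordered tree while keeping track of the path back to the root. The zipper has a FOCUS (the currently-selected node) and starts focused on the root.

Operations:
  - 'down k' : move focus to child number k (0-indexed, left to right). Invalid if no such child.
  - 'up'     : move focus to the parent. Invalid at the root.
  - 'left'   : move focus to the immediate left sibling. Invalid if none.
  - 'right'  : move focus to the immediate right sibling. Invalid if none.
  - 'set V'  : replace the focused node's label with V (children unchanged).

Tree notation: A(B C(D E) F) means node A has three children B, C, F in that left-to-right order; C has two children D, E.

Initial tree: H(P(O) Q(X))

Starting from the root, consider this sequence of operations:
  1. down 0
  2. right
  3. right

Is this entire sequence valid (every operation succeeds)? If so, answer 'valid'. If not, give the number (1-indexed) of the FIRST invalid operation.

Step 1 (down 0): focus=P path=0 depth=1 children=['O'] left=[] right=['Q'] parent=H
Step 2 (right): focus=Q path=1 depth=1 children=['X'] left=['P'] right=[] parent=H
Step 3 (right): INVALID

Answer: 3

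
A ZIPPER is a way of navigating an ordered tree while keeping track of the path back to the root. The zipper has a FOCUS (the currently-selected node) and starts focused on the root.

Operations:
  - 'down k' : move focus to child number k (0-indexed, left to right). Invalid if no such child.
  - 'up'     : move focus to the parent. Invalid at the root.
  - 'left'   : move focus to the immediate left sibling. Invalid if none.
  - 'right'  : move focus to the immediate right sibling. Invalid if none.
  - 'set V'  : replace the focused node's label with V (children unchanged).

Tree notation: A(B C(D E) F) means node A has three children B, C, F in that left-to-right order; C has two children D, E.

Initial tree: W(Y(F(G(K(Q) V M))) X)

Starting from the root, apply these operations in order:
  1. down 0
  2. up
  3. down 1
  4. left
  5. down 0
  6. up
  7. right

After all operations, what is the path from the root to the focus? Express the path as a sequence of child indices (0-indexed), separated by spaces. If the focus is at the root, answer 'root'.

Step 1 (down 0): focus=Y path=0 depth=1 children=['F'] left=[] right=['X'] parent=W
Step 2 (up): focus=W path=root depth=0 children=['Y', 'X'] (at root)
Step 3 (down 1): focus=X path=1 depth=1 children=[] left=['Y'] right=[] parent=W
Step 4 (left): focus=Y path=0 depth=1 children=['F'] left=[] right=['X'] parent=W
Step 5 (down 0): focus=F path=0/0 depth=2 children=['G'] left=[] right=[] parent=Y
Step 6 (up): focus=Y path=0 depth=1 children=['F'] left=[] right=['X'] parent=W
Step 7 (right): focus=X path=1 depth=1 children=[] left=['Y'] right=[] parent=W

Answer: 1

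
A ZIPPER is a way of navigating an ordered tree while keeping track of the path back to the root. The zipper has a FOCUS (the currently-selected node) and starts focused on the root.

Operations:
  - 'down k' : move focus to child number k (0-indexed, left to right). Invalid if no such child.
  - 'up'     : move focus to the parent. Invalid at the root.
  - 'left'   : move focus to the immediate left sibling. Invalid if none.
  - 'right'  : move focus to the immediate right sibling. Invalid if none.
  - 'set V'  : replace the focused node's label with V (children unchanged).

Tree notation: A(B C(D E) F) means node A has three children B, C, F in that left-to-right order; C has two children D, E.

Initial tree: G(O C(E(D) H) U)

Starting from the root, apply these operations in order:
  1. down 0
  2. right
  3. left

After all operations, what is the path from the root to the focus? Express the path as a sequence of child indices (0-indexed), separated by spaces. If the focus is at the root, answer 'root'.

Answer: 0

Derivation:
Step 1 (down 0): focus=O path=0 depth=1 children=[] left=[] right=['C', 'U'] parent=G
Step 2 (right): focus=C path=1 depth=1 children=['E', 'H'] left=['O'] right=['U'] parent=G
Step 3 (left): focus=O path=0 depth=1 children=[] left=[] right=['C', 'U'] parent=G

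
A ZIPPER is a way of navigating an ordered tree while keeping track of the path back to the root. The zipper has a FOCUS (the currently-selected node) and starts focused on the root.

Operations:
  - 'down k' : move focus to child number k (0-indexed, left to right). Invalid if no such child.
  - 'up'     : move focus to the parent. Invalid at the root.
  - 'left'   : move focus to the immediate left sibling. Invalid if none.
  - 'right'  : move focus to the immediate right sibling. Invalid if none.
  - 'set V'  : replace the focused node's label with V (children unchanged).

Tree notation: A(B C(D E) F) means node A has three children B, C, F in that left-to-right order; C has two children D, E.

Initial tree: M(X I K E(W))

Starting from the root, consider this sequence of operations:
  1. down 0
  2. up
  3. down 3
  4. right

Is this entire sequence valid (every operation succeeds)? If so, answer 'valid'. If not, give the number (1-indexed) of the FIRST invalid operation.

Step 1 (down 0): focus=X path=0 depth=1 children=[] left=[] right=['I', 'K', 'E'] parent=M
Step 2 (up): focus=M path=root depth=0 children=['X', 'I', 'K', 'E'] (at root)
Step 3 (down 3): focus=E path=3 depth=1 children=['W'] left=['X', 'I', 'K'] right=[] parent=M
Step 4 (right): INVALID

Answer: 4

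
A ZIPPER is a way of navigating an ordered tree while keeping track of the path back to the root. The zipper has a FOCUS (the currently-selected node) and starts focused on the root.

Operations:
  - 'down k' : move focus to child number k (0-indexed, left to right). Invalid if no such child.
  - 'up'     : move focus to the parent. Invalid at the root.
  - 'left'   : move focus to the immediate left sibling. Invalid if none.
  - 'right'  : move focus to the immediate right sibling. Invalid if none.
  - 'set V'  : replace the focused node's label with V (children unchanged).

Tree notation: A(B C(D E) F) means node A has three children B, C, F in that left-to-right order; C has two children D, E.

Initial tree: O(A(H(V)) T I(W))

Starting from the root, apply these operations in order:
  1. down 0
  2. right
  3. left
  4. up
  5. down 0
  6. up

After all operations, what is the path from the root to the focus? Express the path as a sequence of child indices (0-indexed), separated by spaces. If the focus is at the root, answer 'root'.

Step 1 (down 0): focus=A path=0 depth=1 children=['H'] left=[] right=['T', 'I'] parent=O
Step 2 (right): focus=T path=1 depth=1 children=[] left=['A'] right=['I'] parent=O
Step 3 (left): focus=A path=0 depth=1 children=['H'] left=[] right=['T', 'I'] parent=O
Step 4 (up): focus=O path=root depth=0 children=['A', 'T', 'I'] (at root)
Step 5 (down 0): focus=A path=0 depth=1 children=['H'] left=[] right=['T', 'I'] parent=O
Step 6 (up): focus=O path=root depth=0 children=['A', 'T', 'I'] (at root)

Answer: root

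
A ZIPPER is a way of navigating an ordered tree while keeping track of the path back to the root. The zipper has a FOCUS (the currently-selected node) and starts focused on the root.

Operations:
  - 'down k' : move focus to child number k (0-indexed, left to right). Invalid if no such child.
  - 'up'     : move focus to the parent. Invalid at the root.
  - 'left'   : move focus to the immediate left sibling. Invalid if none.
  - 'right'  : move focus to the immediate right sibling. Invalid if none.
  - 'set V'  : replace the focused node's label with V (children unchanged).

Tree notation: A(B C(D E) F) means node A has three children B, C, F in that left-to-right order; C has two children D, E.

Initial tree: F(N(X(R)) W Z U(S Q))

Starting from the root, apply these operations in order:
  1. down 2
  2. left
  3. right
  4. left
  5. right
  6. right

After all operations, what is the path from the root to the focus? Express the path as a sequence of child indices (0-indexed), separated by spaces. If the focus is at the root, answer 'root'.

Answer: 3

Derivation:
Step 1 (down 2): focus=Z path=2 depth=1 children=[] left=['N', 'W'] right=['U'] parent=F
Step 2 (left): focus=W path=1 depth=1 children=[] left=['N'] right=['Z', 'U'] parent=F
Step 3 (right): focus=Z path=2 depth=1 children=[] left=['N', 'W'] right=['U'] parent=F
Step 4 (left): focus=W path=1 depth=1 children=[] left=['N'] right=['Z', 'U'] parent=F
Step 5 (right): focus=Z path=2 depth=1 children=[] left=['N', 'W'] right=['U'] parent=F
Step 6 (right): focus=U path=3 depth=1 children=['S', 'Q'] left=['N', 'W', 'Z'] right=[] parent=F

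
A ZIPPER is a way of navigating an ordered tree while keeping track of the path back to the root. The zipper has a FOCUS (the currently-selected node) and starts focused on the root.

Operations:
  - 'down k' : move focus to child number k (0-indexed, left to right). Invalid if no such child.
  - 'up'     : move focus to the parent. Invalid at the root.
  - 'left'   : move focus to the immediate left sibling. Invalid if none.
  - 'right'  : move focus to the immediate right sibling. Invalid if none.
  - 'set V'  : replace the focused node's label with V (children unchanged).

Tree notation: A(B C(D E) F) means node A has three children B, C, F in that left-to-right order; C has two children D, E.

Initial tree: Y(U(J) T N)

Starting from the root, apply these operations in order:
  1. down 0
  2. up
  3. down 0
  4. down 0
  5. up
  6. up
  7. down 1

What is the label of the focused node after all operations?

Answer: T

Derivation:
Step 1 (down 0): focus=U path=0 depth=1 children=['J'] left=[] right=['T', 'N'] parent=Y
Step 2 (up): focus=Y path=root depth=0 children=['U', 'T', 'N'] (at root)
Step 3 (down 0): focus=U path=0 depth=1 children=['J'] left=[] right=['T', 'N'] parent=Y
Step 4 (down 0): focus=J path=0/0 depth=2 children=[] left=[] right=[] parent=U
Step 5 (up): focus=U path=0 depth=1 children=['J'] left=[] right=['T', 'N'] parent=Y
Step 6 (up): focus=Y path=root depth=0 children=['U', 'T', 'N'] (at root)
Step 7 (down 1): focus=T path=1 depth=1 children=[] left=['U'] right=['N'] parent=Y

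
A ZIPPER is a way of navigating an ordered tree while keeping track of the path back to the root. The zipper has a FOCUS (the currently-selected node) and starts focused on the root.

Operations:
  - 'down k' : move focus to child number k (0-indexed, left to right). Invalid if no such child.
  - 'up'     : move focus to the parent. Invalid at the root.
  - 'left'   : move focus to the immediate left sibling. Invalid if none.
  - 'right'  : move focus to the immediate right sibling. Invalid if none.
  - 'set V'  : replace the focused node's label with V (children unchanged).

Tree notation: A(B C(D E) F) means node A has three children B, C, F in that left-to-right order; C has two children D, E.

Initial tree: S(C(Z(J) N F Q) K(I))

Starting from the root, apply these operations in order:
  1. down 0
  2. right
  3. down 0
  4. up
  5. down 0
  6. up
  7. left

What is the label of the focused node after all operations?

Step 1 (down 0): focus=C path=0 depth=1 children=['Z', 'N', 'F', 'Q'] left=[] right=['K'] parent=S
Step 2 (right): focus=K path=1 depth=1 children=['I'] left=['C'] right=[] parent=S
Step 3 (down 0): focus=I path=1/0 depth=2 children=[] left=[] right=[] parent=K
Step 4 (up): focus=K path=1 depth=1 children=['I'] left=['C'] right=[] parent=S
Step 5 (down 0): focus=I path=1/0 depth=2 children=[] left=[] right=[] parent=K
Step 6 (up): focus=K path=1 depth=1 children=['I'] left=['C'] right=[] parent=S
Step 7 (left): focus=C path=0 depth=1 children=['Z', 'N', 'F', 'Q'] left=[] right=['K'] parent=S

Answer: C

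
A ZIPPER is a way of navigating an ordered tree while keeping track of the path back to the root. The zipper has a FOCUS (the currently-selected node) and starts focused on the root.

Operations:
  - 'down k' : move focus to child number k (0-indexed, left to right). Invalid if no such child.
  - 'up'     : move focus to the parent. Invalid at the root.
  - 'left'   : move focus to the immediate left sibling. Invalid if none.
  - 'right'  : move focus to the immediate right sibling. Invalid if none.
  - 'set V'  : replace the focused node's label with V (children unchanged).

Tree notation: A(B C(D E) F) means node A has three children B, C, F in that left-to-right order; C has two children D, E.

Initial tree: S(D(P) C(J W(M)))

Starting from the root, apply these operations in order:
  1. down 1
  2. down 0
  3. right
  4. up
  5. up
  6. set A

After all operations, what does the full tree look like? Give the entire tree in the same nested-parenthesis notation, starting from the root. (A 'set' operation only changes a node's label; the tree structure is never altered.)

Answer: A(D(P) C(J W(M)))

Derivation:
Step 1 (down 1): focus=C path=1 depth=1 children=['J', 'W'] left=['D'] right=[] parent=S
Step 2 (down 0): focus=J path=1/0 depth=2 children=[] left=[] right=['W'] parent=C
Step 3 (right): focus=W path=1/1 depth=2 children=['M'] left=['J'] right=[] parent=C
Step 4 (up): focus=C path=1 depth=1 children=['J', 'W'] left=['D'] right=[] parent=S
Step 5 (up): focus=S path=root depth=0 children=['D', 'C'] (at root)
Step 6 (set A): focus=A path=root depth=0 children=['D', 'C'] (at root)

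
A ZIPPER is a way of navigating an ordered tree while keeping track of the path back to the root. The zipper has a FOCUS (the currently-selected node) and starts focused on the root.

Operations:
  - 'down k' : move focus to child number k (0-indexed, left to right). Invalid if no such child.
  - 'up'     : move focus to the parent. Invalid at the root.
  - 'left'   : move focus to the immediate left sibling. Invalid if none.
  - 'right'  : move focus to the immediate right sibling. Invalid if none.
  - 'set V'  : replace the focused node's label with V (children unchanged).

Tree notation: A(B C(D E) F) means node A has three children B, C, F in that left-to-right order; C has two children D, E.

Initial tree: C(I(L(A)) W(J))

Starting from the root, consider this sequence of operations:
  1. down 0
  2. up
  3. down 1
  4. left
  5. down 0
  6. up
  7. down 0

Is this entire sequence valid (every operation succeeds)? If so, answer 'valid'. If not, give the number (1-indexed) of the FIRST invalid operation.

Step 1 (down 0): focus=I path=0 depth=1 children=['L'] left=[] right=['W'] parent=C
Step 2 (up): focus=C path=root depth=0 children=['I', 'W'] (at root)
Step 3 (down 1): focus=W path=1 depth=1 children=['J'] left=['I'] right=[] parent=C
Step 4 (left): focus=I path=0 depth=1 children=['L'] left=[] right=['W'] parent=C
Step 5 (down 0): focus=L path=0/0 depth=2 children=['A'] left=[] right=[] parent=I
Step 6 (up): focus=I path=0 depth=1 children=['L'] left=[] right=['W'] parent=C
Step 7 (down 0): focus=L path=0/0 depth=2 children=['A'] left=[] right=[] parent=I

Answer: valid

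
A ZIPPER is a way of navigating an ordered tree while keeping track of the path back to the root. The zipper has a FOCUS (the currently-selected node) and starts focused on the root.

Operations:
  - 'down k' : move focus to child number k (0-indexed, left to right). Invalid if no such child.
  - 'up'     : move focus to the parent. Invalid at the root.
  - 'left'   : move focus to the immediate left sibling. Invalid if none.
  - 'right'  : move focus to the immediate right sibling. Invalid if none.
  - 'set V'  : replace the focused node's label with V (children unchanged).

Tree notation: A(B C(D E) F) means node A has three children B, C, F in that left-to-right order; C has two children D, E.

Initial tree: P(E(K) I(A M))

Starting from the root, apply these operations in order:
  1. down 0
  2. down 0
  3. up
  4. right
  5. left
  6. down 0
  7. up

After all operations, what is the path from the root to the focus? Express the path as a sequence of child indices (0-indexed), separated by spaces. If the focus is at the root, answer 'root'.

Step 1 (down 0): focus=E path=0 depth=1 children=['K'] left=[] right=['I'] parent=P
Step 2 (down 0): focus=K path=0/0 depth=2 children=[] left=[] right=[] parent=E
Step 3 (up): focus=E path=0 depth=1 children=['K'] left=[] right=['I'] parent=P
Step 4 (right): focus=I path=1 depth=1 children=['A', 'M'] left=['E'] right=[] parent=P
Step 5 (left): focus=E path=0 depth=1 children=['K'] left=[] right=['I'] parent=P
Step 6 (down 0): focus=K path=0/0 depth=2 children=[] left=[] right=[] parent=E
Step 7 (up): focus=E path=0 depth=1 children=['K'] left=[] right=['I'] parent=P

Answer: 0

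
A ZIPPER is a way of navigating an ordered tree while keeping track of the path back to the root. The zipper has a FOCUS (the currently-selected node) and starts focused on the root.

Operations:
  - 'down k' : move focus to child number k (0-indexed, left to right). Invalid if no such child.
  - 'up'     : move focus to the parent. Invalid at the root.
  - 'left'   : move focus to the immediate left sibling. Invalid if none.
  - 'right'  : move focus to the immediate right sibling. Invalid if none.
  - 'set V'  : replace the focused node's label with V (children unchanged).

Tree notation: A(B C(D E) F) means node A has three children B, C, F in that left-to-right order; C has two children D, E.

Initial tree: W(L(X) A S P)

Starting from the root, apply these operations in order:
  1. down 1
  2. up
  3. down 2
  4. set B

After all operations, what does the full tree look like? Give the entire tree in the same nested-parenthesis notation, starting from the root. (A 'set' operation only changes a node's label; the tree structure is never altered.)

Step 1 (down 1): focus=A path=1 depth=1 children=[] left=['L'] right=['S', 'P'] parent=W
Step 2 (up): focus=W path=root depth=0 children=['L', 'A', 'S', 'P'] (at root)
Step 3 (down 2): focus=S path=2 depth=1 children=[] left=['L', 'A'] right=['P'] parent=W
Step 4 (set B): focus=B path=2 depth=1 children=[] left=['L', 'A'] right=['P'] parent=W

Answer: W(L(X) A B P)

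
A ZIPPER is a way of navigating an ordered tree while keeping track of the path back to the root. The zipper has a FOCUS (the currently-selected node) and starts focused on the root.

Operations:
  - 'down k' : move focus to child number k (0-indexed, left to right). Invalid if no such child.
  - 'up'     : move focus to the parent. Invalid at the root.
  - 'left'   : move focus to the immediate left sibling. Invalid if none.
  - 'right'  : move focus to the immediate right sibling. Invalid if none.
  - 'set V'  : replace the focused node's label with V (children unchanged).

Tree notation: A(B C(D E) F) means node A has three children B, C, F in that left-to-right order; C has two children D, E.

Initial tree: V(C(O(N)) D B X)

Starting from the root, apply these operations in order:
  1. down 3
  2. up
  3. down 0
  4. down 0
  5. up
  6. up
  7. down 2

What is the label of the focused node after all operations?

Answer: B

Derivation:
Step 1 (down 3): focus=X path=3 depth=1 children=[] left=['C', 'D', 'B'] right=[] parent=V
Step 2 (up): focus=V path=root depth=0 children=['C', 'D', 'B', 'X'] (at root)
Step 3 (down 0): focus=C path=0 depth=1 children=['O'] left=[] right=['D', 'B', 'X'] parent=V
Step 4 (down 0): focus=O path=0/0 depth=2 children=['N'] left=[] right=[] parent=C
Step 5 (up): focus=C path=0 depth=1 children=['O'] left=[] right=['D', 'B', 'X'] parent=V
Step 6 (up): focus=V path=root depth=0 children=['C', 'D', 'B', 'X'] (at root)
Step 7 (down 2): focus=B path=2 depth=1 children=[] left=['C', 'D'] right=['X'] parent=V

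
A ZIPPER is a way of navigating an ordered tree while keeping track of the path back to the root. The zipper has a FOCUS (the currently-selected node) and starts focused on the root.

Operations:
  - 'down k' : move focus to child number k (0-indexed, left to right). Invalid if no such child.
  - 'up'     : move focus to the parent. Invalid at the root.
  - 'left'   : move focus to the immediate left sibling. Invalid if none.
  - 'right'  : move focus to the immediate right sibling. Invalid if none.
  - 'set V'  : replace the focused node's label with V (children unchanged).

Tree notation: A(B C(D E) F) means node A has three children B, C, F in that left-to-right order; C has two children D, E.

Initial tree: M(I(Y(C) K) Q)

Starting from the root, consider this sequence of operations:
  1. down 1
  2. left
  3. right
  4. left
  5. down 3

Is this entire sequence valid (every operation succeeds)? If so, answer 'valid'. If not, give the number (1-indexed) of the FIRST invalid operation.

Answer: 5

Derivation:
Step 1 (down 1): focus=Q path=1 depth=1 children=[] left=['I'] right=[] parent=M
Step 2 (left): focus=I path=0 depth=1 children=['Y', 'K'] left=[] right=['Q'] parent=M
Step 3 (right): focus=Q path=1 depth=1 children=[] left=['I'] right=[] parent=M
Step 4 (left): focus=I path=0 depth=1 children=['Y', 'K'] left=[] right=['Q'] parent=M
Step 5 (down 3): INVALID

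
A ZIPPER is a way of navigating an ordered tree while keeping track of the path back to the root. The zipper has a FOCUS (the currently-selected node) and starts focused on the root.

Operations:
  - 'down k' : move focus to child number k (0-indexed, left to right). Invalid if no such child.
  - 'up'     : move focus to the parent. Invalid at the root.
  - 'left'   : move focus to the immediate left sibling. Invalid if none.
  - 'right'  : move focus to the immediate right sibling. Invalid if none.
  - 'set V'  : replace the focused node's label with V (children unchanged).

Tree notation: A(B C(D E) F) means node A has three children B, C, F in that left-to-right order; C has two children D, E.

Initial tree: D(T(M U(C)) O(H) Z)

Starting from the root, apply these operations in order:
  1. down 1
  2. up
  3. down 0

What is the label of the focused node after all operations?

Step 1 (down 1): focus=O path=1 depth=1 children=['H'] left=['T'] right=['Z'] parent=D
Step 2 (up): focus=D path=root depth=0 children=['T', 'O', 'Z'] (at root)
Step 3 (down 0): focus=T path=0 depth=1 children=['M', 'U'] left=[] right=['O', 'Z'] parent=D

Answer: T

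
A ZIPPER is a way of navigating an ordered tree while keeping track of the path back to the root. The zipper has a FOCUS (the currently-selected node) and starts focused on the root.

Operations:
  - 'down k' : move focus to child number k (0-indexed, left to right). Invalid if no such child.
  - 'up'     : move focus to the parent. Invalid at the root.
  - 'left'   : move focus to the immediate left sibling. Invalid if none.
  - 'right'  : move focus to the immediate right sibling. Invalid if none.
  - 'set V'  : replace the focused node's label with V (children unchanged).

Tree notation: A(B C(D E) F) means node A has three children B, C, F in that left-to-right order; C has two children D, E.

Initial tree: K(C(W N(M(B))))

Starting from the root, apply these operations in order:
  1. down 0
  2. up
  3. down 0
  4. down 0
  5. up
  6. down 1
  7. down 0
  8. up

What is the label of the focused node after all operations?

Step 1 (down 0): focus=C path=0 depth=1 children=['W', 'N'] left=[] right=[] parent=K
Step 2 (up): focus=K path=root depth=0 children=['C'] (at root)
Step 3 (down 0): focus=C path=0 depth=1 children=['W', 'N'] left=[] right=[] parent=K
Step 4 (down 0): focus=W path=0/0 depth=2 children=[] left=[] right=['N'] parent=C
Step 5 (up): focus=C path=0 depth=1 children=['W', 'N'] left=[] right=[] parent=K
Step 6 (down 1): focus=N path=0/1 depth=2 children=['M'] left=['W'] right=[] parent=C
Step 7 (down 0): focus=M path=0/1/0 depth=3 children=['B'] left=[] right=[] parent=N
Step 8 (up): focus=N path=0/1 depth=2 children=['M'] left=['W'] right=[] parent=C

Answer: N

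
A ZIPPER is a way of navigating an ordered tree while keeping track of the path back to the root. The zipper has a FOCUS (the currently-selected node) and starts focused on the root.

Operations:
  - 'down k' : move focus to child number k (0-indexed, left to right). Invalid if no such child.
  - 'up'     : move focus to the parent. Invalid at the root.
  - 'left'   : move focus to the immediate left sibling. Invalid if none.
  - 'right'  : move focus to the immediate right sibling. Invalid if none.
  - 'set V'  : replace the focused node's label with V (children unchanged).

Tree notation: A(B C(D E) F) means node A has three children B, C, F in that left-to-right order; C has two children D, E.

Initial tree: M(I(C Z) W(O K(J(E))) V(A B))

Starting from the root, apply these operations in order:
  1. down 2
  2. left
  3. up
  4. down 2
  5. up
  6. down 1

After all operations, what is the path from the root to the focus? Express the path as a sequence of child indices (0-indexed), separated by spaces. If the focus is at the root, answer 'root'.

Answer: 1

Derivation:
Step 1 (down 2): focus=V path=2 depth=1 children=['A', 'B'] left=['I', 'W'] right=[] parent=M
Step 2 (left): focus=W path=1 depth=1 children=['O', 'K'] left=['I'] right=['V'] parent=M
Step 3 (up): focus=M path=root depth=0 children=['I', 'W', 'V'] (at root)
Step 4 (down 2): focus=V path=2 depth=1 children=['A', 'B'] left=['I', 'W'] right=[] parent=M
Step 5 (up): focus=M path=root depth=0 children=['I', 'W', 'V'] (at root)
Step 6 (down 1): focus=W path=1 depth=1 children=['O', 'K'] left=['I'] right=['V'] parent=M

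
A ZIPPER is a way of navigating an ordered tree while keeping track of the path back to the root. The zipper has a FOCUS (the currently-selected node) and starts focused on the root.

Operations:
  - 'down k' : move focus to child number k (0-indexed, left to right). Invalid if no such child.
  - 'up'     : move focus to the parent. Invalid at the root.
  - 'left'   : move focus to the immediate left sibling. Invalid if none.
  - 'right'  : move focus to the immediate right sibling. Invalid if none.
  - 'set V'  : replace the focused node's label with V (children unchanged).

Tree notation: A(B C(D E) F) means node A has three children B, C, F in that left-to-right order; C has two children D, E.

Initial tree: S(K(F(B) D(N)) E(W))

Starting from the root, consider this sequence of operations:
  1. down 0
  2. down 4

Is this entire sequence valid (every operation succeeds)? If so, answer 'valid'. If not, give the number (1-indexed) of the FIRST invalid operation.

Step 1 (down 0): focus=K path=0 depth=1 children=['F', 'D'] left=[] right=['E'] parent=S
Step 2 (down 4): INVALID

Answer: 2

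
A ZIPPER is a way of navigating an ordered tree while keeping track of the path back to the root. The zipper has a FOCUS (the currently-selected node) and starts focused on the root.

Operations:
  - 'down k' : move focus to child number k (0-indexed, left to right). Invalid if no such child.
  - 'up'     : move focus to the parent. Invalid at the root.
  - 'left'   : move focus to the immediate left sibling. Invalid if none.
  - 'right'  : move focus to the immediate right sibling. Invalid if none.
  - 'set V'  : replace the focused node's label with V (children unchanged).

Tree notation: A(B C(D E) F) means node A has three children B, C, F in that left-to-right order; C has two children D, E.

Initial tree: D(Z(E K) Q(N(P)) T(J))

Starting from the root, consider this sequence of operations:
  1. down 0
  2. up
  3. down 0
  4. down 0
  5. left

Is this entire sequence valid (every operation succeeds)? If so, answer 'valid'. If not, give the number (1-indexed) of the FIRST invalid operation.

Answer: 5

Derivation:
Step 1 (down 0): focus=Z path=0 depth=1 children=['E', 'K'] left=[] right=['Q', 'T'] parent=D
Step 2 (up): focus=D path=root depth=0 children=['Z', 'Q', 'T'] (at root)
Step 3 (down 0): focus=Z path=0 depth=1 children=['E', 'K'] left=[] right=['Q', 'T'] parent=D
Step 4 (down 0): focus=E path=0/0 depth=2 children=[] left=[] right=['K'] parent=Z
Step 5 (left): INVALID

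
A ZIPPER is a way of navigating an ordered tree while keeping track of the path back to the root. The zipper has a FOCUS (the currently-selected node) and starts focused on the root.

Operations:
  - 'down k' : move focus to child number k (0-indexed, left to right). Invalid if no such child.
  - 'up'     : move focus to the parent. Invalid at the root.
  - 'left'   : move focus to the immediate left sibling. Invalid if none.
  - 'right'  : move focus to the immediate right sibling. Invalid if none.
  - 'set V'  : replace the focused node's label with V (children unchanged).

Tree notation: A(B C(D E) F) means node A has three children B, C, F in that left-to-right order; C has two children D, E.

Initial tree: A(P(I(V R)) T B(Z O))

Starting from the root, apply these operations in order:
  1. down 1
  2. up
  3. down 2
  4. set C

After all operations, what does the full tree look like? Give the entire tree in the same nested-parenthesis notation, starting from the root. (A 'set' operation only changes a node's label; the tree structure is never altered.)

Step 1 (down 1): focus=T path=1 depth=1 children=[] left=['P'] right=['B'] parent=A
Step 2 (up): focus=A path=root depth=0 children=['P', 'T', 'B'] (at root)
Step 3 (down 2): focus=B path=2 depth=1 children=['Z', 'O'] left=['P', 'T'] right=[] parent=A
Step 4 (set C): focus=C path=2 depth=1 children=['Z', 'O'] left=['P', 'T'] right=[] parent=A

Answer: A(P(I(V R)) T C(Z O))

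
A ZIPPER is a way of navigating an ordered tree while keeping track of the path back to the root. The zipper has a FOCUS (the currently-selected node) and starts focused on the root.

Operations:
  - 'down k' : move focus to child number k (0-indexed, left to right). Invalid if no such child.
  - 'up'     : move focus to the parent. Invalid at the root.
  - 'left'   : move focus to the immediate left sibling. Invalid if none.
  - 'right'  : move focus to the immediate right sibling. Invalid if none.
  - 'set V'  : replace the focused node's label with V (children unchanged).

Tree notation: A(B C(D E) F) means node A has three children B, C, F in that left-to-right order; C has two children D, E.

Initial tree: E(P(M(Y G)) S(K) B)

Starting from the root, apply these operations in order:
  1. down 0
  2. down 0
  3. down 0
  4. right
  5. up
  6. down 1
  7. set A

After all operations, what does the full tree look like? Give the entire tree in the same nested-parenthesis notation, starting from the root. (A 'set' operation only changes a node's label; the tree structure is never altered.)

Answer: E(P(M(Y A)) S(K) B)

Derivation:
Step 1 (down 0): focus=P path=0 depth=1 children=['M'] left=[] right=['S', 'B'] parent=E
Step 2 (down 0): focus=M path=0/0 depth=2 children=['Y', 'G'] left=[] right=[] parent=P
Step 3 (down 0): focus=Y path=0/0/0 depth=3 children=[] left=[] right=['G'] parent=M
Step 4 (right): focus=G path=0/0/1 depth=3 children=[] left=['Y'] right=[] parent=M
Step 5 (up): focus=M path=0/0 depth=2 children=['Y', 'G'] left=[] right=[] parent=P
Step 6 (down 1): focus=G path=0/0/1 depth=3 children=[] left=['Y'] right=[] parent=M
Step 7 (set A): focus=A path=0/0/1 depth=3 children=[] left=['Y'] right=[] parent=M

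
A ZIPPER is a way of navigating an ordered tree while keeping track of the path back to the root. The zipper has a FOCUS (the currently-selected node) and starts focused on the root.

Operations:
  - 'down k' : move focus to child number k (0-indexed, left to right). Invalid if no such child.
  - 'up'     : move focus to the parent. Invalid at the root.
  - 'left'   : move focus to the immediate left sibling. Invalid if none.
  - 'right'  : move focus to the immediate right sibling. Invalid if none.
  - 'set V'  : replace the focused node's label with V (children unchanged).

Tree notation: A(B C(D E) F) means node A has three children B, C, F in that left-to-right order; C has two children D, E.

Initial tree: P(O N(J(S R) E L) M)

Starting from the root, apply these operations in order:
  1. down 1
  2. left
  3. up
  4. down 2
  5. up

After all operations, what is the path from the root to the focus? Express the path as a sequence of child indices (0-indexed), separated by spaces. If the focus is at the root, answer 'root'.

Answer: root

Derivation:
Step 1 (down 1): focus=N path=1 depth=1 children=['J', 'E', 'L'] left=['O'] right=['M'] parent=P
Step 2 (left): focus=O path=0 depth=1 children=[] left=[] right=['N', 'M'] parent=P
Step 3 (up): focus=P path=root depth=0 children=['O', 'N', 'M'] (at root)
Step 4 (down 2): focus=M path=2 depth=1 children=[] left=['O', 'N'] right=[] parent=P
Step 5 (up): focus=P path=root depth=0 children=['O', 'N', 'M'] (at root)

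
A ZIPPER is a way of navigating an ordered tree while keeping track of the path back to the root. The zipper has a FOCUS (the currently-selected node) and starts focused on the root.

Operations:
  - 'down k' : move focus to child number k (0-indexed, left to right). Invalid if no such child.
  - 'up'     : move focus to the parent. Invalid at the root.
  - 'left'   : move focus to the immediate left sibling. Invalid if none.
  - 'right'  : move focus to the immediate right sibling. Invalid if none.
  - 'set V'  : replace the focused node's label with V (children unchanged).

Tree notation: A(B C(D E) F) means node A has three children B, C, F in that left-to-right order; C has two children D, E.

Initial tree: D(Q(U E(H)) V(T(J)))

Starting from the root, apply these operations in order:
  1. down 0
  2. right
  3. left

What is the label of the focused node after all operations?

Answer: Q

Derivation:
Step 1 (down 0): focus=Q path=0 depth=1 children=['U', 'E'] left=[] right=['V'] parent=D
Step 2 (right): focus=V path=1 depth=1 children=['T'] left=['Q'] right=[] parent=D
Step 3 (left): focus=Q path=0 depth=1 children=['U', 'E'] left=[] right=['V'] parent=D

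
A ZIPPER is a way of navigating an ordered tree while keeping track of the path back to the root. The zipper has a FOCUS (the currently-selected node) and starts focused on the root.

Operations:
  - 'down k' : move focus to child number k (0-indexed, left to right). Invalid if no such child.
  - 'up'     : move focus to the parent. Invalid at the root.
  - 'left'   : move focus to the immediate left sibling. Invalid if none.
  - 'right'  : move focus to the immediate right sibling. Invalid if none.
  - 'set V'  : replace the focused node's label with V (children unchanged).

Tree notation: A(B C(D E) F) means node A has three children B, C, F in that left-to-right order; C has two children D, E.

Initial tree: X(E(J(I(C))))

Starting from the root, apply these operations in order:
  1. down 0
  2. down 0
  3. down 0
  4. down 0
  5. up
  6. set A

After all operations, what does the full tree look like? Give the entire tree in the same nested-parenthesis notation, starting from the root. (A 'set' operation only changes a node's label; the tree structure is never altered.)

Step 1 (down 0): focus=E path=0 depth=1 children=['J'] left=[] right=[] parent=X
Step 2 (down 0): focus=J path=0/0 depth=2 children=['I'] left=[] right=[] parent=E
Step 3 (down 0): focus=I path=0/0/0 depth=3 children=['C'] left=[] right=[] parent=J
Step 4 (down 0): focus=C path=0/0/0/0 depth=4 children=[] left=[] right=[] parent=I
Step 5 (up): focus=I path=0/0/0 depth=3 children=['C'] left=[] right=[] parent=J
Step 6 (set A): focus=A path=0/0/0 depth=3 children=['C'] left=[] right=[] parent=J

Answer: X(E(J(A(C))))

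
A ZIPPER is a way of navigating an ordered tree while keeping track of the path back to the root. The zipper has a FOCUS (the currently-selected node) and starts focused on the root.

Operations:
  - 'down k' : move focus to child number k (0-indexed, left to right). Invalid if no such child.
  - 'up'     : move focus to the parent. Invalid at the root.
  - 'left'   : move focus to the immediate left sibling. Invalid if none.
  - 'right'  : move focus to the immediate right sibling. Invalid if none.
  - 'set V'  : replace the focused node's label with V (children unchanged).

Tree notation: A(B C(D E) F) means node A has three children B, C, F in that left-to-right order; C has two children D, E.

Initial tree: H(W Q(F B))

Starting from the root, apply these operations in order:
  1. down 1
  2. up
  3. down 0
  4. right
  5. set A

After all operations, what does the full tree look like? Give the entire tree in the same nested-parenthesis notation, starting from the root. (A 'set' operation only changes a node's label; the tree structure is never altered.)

Step 1 (down 1): focus=Q path=1 depth=1 children=['F', 'B'] left=['W'] right=[] parent=H
Step 2 (up): focus=H path=root depth=0 children=['W', 'Q'] (at root)
Step 3 (down 0): focus=W path=0 depth=1 children=[] left=[] right=['Q'] parent=H
Step 4 (right): focus=Q path=1 depth=1 children=['F', 'B'] left=['W'] right=[] parent=H
Step 5 (set A): focus=A path=1 depth=1 children=['F', 'B'] left=['W'] right=[] parent=H

Answer: H(W A(F B))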